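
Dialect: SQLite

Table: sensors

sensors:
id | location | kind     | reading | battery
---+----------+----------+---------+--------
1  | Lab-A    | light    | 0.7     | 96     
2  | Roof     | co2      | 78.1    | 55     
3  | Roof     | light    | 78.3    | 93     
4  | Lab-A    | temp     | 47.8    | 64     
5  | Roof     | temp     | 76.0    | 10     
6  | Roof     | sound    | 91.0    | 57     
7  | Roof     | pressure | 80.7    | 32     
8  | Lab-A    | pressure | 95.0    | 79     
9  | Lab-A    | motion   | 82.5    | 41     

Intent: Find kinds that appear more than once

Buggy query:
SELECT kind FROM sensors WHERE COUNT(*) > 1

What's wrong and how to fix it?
Bug: WHERE can't reference COUNT(*); aggregates are computed after WHERE

Fix: GROUP BY kind, then filter groups with HAVING COUNT(*) > 1

Corrected query:
SELECT kind FROM sensors GROUP BY kind HAVING COUNT(*) > 1

Result:
kind    
--------
light   
pressure
temp    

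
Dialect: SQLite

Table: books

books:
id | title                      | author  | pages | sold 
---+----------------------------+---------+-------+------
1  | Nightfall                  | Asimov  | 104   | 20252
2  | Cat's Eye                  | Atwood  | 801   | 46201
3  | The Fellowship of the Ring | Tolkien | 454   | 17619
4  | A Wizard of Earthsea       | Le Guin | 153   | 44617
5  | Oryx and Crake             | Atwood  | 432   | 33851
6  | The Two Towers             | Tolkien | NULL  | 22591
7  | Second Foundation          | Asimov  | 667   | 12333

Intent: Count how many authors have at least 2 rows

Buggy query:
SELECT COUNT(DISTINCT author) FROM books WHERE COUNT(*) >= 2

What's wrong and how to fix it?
Bug: COUNT(*) cannot appear in WHERE; the per-group count doesn't exist yet

Fix: Group first with HAVING COUNT(*) >= 2, then COUNT the resulting groups

Corrected query:
SELECT COUNT(*) FROM (SELECT author FROM books GROUP BY author HAVING COUNT(*) >= 2)

Result:
COUNT(*)
--------
3       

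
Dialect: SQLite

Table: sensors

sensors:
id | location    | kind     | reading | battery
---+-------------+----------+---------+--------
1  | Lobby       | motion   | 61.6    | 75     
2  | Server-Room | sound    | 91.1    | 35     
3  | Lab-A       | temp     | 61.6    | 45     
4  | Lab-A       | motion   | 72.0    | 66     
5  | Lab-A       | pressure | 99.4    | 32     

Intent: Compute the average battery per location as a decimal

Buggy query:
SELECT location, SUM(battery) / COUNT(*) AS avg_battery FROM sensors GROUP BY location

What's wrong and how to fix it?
Bug: Both operands are integers, so '/' performs integer division and truncates

Fix: Multiply by 1.0 (or CAST to REAL) to force floating-point division

Corrected query:
SELECT location, SUM(battery) * 1.0 / COUNT(*) AS avg_battery FROM sensors GROUP BY location

Result:
location    | avg_battery
------------+------------
Lab-A       | 47.666667  
Lobby       | 75         
Server-Room | 35         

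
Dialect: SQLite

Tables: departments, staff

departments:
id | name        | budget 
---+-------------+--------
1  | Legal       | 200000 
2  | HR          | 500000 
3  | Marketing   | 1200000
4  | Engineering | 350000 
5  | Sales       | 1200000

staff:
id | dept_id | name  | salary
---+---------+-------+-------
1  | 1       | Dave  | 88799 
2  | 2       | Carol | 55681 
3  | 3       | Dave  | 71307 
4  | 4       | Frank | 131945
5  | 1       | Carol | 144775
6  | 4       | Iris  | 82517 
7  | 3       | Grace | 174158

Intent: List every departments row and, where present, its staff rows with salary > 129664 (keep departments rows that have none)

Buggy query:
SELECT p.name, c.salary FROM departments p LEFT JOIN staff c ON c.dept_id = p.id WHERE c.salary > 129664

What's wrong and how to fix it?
Bug: A WHERE condition on the right-hand table after LEFT JOIN drops unmatched parents

Fix: Put 'c.salary > 129664' in the JOIN's ON clause instead of WHERE

Corrected query:
SELECT p.name, c.salary FROM departments p LEFT JOIN staff c ON c.dept_id = p.id AND c.salary > 129664

Result:
name        | salary
------------+-------
Legal       | 144775
HR          | NULL  
Marketing   | 174158
Engineering | 131945
Sales       | NULL  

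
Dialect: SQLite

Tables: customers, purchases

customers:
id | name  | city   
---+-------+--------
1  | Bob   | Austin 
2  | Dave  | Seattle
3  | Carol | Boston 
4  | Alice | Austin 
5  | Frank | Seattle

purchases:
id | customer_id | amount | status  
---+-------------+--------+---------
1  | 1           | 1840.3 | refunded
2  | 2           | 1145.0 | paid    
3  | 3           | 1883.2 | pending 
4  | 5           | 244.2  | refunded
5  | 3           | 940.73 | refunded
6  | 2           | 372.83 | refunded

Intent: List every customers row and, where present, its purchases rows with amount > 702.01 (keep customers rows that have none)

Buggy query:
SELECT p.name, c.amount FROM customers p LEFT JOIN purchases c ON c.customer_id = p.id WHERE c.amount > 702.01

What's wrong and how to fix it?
Bug: Filtering c.amount in WHERE discards the NULL rows produced by LEFT JOIN, turning it into an inner join

Fix: Move the right-table condition into the ON clause so unmatched parents are kept

Corrected query:
SELECT p.name, c.amount FROM customers p LEFT JOIN purchases c ON c.customer_id = p.id AND c.amount > 702.01

Result:
name  | amount
------+-------
Bob   | 1840.3
Dave  | 1145  
Carol | 940.73
Carol | 1883.2
Alice | NULL  
Frank | NULL  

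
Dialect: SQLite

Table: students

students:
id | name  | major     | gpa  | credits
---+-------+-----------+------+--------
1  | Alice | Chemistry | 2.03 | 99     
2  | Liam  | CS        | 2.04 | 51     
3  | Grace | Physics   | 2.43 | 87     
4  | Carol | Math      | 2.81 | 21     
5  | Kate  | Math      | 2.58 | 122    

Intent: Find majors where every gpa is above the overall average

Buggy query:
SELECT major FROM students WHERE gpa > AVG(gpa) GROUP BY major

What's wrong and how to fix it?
Bug: WHERE evaluates per row before aggregation, so AVG() is unavailable

Fix: Compute the overall average in a scalar subquery and compare each group's MIN against it in HAVING

Corrected query:
SELECT major FROM students GROUP BY major HAVING MIN(gpa) > (SELECT AVG(gpa) FROM students)

Result:
major  
-------
Math   
Physics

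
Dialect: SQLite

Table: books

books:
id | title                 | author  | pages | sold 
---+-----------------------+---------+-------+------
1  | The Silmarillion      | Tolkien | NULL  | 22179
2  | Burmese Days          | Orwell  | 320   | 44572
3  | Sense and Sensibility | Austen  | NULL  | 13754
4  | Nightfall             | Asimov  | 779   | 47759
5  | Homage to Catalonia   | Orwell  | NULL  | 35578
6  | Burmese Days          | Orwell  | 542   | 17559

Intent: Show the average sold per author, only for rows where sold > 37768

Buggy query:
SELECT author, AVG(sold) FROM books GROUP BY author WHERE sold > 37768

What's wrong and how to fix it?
Bug: Row-level WHERE must come before GROUP BY in the clause order

Fix: Place WHERE between FROM and GROUP BY

Corrected query:
SELECT author, AVG(sold) FROM books WHERE sold > 37768 GROUP BY author

Result:
author | AVG(sold)
-------+----------
Asimov | 47759    
Orwell | 44572    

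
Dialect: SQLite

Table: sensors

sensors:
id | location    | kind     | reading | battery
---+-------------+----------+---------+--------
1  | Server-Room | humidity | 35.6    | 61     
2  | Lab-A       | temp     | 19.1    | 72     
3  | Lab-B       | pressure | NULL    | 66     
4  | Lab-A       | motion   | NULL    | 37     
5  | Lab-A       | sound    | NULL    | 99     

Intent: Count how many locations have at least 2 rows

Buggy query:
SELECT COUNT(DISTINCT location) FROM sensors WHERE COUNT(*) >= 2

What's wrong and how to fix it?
Bug: COUNT(*) cannot appear in WHERE; the per-group count doesn't exist yet

Fix: Group first with HAVING COUNT(*) >= 2, then COUNT the resulting groups

Corrected query:
SELECT COUNT(*) FROM (SELECT location FROM sensors GROUP BY location HAVING COUNT(*) >= 2)

Result:
COUNT(*)
--------
1       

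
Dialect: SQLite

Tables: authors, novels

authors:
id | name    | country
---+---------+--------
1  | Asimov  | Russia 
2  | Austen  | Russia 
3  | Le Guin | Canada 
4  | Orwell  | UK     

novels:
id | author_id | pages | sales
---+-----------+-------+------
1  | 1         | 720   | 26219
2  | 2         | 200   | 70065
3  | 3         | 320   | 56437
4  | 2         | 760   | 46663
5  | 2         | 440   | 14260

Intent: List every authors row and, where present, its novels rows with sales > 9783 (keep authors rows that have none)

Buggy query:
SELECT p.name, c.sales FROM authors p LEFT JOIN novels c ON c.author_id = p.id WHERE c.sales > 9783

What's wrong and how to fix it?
Bug: Filtering c.sales in WHERE discards the NULL rows produced by LEFT JOIN, turning it into an inner join

Fix: Put 'c.sales > 9783' in the JOIN's ON clause instead of WHERE

Corrected query:
SELECT p.name, c.sales FROM authors p LEFT JOIN novels c ON c.author_id = p.id AND c.sales > 9783

Result:
name    | sales
--------+------
Asimov  | 26219
Austen  | 14260
Austen  | 46663
Austen  | 70065
Le Guin | 56437
Orwell  | NULL 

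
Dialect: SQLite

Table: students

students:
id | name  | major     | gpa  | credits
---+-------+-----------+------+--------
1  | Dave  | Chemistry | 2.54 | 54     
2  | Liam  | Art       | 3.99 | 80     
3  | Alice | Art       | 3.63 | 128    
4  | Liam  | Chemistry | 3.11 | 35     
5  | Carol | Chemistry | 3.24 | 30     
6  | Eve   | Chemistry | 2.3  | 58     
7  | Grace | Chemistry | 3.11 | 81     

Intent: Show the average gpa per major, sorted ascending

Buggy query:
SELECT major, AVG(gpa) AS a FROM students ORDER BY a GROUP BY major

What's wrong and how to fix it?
Bug: ORDER BY appears before GROUP BY; SQL clause order requires GROUP BY first

Fix: Reorder: SELECT … FROM … GROUP BY … ORDER BY …

Corrected query:
SELECT major, AVG(gpa) AS a FROM students GROUP BY major ORDER BY a

Result:
major     | a   
----------+-----
Chemistry | 2.86
Art       | 3.81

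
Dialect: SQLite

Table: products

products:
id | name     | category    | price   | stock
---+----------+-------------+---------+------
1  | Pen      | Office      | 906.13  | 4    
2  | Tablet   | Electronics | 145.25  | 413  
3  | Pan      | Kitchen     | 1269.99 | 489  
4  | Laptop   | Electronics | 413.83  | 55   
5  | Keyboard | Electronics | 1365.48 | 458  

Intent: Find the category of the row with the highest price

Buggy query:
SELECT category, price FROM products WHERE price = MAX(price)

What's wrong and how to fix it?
Bug: WHERE is evaluated per row; an aggregate over the whole table isn't defined there

Fix: Use a subquery: WHERE price = (SELECT MAX(price) FROM products)

Corrected query:
SELECT category, price FROM products WHERE price = (SELECT MAX(price) FROM products)

Result:
category    | price  
------------+--------
Electronics | 1365.48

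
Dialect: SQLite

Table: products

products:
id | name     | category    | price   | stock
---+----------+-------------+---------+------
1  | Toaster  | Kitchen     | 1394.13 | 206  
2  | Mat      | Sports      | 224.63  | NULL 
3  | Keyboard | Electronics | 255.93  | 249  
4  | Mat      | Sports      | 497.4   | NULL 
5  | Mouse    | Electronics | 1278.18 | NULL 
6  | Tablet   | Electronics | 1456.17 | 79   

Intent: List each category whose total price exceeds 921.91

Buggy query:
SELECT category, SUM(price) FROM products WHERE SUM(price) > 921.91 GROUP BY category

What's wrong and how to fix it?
Bug: SUM(price) is an aggregate, but WHERE filters rows before aggregation

Fix: Use HAVING (which filters groups after aggregation) instead of WHERE

Corrected query:
SELECT category, SUM(price) FROM products GROUP BY category HAVING SUM(price) > 921.91

Result:
category    | SUM(price)
------------+-----------
Electronics | 2990.28   
Kitchen     | 1394.13   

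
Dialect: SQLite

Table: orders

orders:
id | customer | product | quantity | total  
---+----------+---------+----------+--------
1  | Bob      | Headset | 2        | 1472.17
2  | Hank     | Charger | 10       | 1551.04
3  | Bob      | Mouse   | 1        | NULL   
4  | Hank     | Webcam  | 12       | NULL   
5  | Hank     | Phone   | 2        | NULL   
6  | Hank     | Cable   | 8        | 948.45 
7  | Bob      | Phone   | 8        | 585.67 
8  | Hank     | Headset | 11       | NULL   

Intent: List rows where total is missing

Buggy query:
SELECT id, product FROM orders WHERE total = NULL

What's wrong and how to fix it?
Bug: '= NULL' is always unknown in SQL three-valued logic, so no rows match

Fix: Replace '= NULL' with 'IS NULL'

Corrected query:
SELECT id, product FROM orders WHERE total IS NULL

Result:
id | product
---+--------
3  | Mouse  
4  | Webcam 
5  | Phone  
8  | Headset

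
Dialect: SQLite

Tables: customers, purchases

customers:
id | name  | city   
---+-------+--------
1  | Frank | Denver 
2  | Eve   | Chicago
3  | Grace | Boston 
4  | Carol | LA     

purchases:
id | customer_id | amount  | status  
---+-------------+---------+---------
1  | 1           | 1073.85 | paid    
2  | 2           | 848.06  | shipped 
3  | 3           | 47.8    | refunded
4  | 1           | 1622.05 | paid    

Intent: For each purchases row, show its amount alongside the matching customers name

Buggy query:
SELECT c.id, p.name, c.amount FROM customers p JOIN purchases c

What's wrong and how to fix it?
Bug: Missing join condition: each purchases row is matched to all customers rows instead of just its own

Fix: Specify the join condition linking the foreign key to the parent id

Corrected query:
SELECT c.id, p.name, c.amount FROM customers p JOIN purchases c ON c.customer_id = p.id

Result:
id | name  | amount 
---+-------+--------
1  | Frank | 1073.85
2  | Eve   | 848.06 
3  | Grace | 47.8   
4  | Frank | 1622.05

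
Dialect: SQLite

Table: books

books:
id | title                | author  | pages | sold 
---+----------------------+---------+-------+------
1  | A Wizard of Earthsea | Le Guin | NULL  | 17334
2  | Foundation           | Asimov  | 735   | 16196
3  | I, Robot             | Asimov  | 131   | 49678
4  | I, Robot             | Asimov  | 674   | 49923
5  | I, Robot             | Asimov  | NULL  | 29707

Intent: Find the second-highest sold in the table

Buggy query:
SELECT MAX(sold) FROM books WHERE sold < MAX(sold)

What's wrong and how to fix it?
Bug: The inner MAX is an aggregate inside WHERE, which is not allowed

Fix: Compute the overall MAX in a subquery, then take MAX of rows below it

Corrected query:
SELECT MAX(sold) FROM books WHERE sold < (SELECT MAX(sold) FROM books)

Result:
MAX(sold)
---------
49678    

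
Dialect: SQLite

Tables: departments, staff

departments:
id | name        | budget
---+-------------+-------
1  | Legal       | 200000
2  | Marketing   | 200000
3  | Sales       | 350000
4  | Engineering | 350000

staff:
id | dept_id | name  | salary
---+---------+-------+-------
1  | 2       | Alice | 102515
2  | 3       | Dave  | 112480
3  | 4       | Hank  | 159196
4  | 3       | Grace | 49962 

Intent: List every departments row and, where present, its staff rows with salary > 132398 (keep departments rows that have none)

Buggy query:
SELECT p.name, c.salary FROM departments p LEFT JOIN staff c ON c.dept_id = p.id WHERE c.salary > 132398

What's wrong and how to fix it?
Bug: A WHERE condition on the right-hand table after LEFT JOIN drops unmatched parents

Fix: Put 'c.salary > 132398' in the JOIN's ON clause instead of WHERE

Corrected query:
SELECT p.name, c.salary FROM departments p LEFT JOIN staff c ON c.dept_id = p.id AND c.salary > 132398

Result:
name        | salary
------------+-------
Legal       | NULL  
Marketing   | NULL  
Sales       | NULL  
Engineering | 159196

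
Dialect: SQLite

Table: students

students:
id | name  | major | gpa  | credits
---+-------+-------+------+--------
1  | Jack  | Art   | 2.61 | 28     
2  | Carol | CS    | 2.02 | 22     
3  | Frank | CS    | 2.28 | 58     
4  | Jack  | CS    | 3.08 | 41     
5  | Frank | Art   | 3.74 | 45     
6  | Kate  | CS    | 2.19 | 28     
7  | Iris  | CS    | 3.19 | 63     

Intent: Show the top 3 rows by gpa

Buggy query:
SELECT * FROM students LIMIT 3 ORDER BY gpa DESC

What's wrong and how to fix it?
Bug: LIMIT must come after ORDER BY

Fix: Swap the clauses: ORDER BY first, then LIMIT

Corrected query:
SELECT * FROM students ORDER BY gpa DESC LIMIT 3

Result:
id | name  | major | gpa  | credits
---+-------+-------+------+--------
5  | Frank | Art   | 3.74 | 45     
7  | Iris  | CS    | 3.19 | 63     
4  | Jack  | CS    | 3.08 | 41     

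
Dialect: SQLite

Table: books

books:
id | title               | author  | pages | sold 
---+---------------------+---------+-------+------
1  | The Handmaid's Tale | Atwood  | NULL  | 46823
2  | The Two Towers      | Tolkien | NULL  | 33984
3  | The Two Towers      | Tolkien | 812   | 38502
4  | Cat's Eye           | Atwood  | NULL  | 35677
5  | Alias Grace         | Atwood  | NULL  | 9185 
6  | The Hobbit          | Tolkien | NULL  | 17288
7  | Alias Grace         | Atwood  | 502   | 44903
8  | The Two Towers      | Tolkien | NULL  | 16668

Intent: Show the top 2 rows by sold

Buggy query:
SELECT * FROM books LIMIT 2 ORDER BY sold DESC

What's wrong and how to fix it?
Bug: LIMIT must come after ORDER BY

Fix: Sort with ORDER BY, then apply LIMIT

Corrected query:
SELECT * FROM books ORDER BY sold DESC LIMIT 2

Result:
id | title               | author | pages | sold 
---+---------------------+--------+-------+------
1  | The Handmaid's Tale | Atwood | NULL  | 46823
7  | Alias Grace         | Atwood | 502   | 44903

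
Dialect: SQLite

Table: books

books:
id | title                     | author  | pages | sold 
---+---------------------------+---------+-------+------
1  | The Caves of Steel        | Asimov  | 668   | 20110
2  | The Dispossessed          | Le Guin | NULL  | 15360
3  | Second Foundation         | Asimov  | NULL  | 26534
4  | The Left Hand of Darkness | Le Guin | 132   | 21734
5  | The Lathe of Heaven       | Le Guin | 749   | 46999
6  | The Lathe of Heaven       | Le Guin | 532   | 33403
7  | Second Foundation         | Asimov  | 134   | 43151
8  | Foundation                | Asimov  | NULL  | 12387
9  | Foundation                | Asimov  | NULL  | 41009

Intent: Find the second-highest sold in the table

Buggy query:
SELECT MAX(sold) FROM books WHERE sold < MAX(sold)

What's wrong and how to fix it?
Bug: MAX(sold) on the right of the comparison is an aggregate-in-WHERE error

Fix: Put the inner MAX in a scalar subquery

Corrected query:
SELECT MAX(sold) FROM books WHERE sold < (SELECT MAX(sold) FROM books)

Result:
MAX(sold)
---------
43151    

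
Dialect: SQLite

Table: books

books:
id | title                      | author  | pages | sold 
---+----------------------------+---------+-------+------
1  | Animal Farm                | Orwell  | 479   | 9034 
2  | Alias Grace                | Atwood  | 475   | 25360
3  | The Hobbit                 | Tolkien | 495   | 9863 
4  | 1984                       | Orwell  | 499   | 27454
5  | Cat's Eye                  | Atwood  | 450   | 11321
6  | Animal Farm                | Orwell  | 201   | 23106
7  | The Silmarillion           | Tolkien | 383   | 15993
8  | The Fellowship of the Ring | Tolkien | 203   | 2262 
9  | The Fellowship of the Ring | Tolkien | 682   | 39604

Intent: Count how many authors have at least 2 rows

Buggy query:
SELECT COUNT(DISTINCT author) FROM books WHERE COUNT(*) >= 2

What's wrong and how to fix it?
Bug: WHERE filters individual rows, not groups, so a group-level COUNT is invalid there

Fix: Group first with HAVING COUNT(*) >= 2, then COUNT the resulting groups

Corrected query:
SELECT COUNT(*) FROM (SELECT author FROM books GROUP BY author HAVING COUNT(*) >= 2)

Result:
COUNT(*)
--------
3       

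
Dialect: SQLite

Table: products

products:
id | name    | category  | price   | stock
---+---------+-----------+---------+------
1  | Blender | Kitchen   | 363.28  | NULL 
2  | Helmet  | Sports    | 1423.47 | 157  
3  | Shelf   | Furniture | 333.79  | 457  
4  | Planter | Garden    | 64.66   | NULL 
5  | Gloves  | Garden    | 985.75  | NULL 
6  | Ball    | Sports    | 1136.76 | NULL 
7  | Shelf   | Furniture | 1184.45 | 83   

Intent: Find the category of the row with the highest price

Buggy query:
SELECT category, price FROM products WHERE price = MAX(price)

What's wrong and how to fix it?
Bug: WHERE is evaluated per row; an aggregate over the whole table isn't defined there

Fix: Use a subquery: WHERE price = (SELECT MAX(price) FROM products)

Corrected query:
SELECT category, price FROM products WHERE price = (SELECT MAX(price) FROM products)

Result:
category | price  
---------+--------
Sports   | 1423.47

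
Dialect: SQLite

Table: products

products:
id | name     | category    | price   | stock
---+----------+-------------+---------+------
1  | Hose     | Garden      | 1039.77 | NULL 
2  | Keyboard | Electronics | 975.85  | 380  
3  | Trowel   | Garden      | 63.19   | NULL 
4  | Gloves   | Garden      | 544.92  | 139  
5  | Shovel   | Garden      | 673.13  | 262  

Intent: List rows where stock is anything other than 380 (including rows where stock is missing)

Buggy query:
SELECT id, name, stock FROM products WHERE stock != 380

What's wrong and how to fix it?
Bug: Inequality against NULL is unknown, not true; rows with NULL are dropped

Fix: Add an explicit OR stock IS NULL to include the missing-value rows

Corrected query:
SELECT id, name, stock FROM products WHERE stock != 380 OR stock IS NULL

Result:
id | name   | stock
---+--------+------
1  | Hose   | NULL 
3  | Trowel | NULL 
4  | Gloves | 139  
5  | Shovel | 262  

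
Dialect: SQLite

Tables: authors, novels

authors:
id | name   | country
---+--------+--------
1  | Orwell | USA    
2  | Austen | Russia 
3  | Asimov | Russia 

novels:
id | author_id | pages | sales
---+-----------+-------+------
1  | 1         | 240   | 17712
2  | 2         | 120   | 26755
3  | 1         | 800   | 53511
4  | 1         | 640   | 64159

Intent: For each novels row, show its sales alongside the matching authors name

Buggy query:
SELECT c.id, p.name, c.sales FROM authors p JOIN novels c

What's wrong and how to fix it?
Bug: JOIN with no ON clause produces a cartesian product; every novels row pairs with every authors row

Fix: Add ON c.author_id = p.id to the JOIN

Corrected query:
SELECT c.id, p.name, c.sales FROM authors p JOIN novels c ON c.author_id = p.id

Result:
id | name   | sales
---+--------+------
1  | Orwell | 17712
2  | Austen | 26755
3  | Orwell | 53511
4  | Orwell | 64159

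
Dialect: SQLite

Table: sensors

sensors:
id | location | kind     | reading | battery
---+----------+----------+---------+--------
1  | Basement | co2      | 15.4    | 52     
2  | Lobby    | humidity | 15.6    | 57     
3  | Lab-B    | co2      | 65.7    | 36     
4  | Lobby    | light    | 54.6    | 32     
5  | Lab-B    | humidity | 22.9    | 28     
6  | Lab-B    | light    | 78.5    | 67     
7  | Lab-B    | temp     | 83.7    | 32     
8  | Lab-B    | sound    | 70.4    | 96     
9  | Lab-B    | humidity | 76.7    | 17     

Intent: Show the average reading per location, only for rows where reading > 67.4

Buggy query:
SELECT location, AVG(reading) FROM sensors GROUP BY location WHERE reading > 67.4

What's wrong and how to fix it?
Bug: Row-level WHERE must come before GROUP BY in the clause order

Fix: Place WHERE between FROM and GROUP BY

Corrected query:
SELECT location, AVG(reading) FROM sensors WHERE reading > 67.4 GROUP BY location

Result:
location | AVG(reading)
---------+-------------
Lab-B    | 77.325      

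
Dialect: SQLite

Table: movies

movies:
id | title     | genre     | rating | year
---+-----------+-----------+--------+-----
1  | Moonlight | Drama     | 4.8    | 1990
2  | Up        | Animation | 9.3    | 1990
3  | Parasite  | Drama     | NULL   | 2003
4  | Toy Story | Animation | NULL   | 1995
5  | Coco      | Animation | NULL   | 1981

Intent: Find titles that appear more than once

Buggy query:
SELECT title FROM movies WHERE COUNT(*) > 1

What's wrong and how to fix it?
Bug: COUNT(*) is an aggregate and cannot be used in WHERE

Fix: GROUP BY title, then filter groups with HAVING COUNT(*) > 1

Corrected query:
SELECT title FROM movies GROUP BY title HAVING COUNT(*) > 1

Result:
(no rows)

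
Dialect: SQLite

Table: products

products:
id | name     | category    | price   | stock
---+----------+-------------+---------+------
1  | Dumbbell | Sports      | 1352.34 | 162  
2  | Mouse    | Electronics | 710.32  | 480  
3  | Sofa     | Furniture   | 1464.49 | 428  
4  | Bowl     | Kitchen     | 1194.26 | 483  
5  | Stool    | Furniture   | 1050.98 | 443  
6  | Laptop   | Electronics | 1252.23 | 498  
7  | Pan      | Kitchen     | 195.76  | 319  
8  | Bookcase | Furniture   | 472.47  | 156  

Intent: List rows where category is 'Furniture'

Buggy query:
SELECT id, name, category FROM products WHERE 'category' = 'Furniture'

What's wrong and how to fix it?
Bug: 'category' in single quotes is a string literal, not the column; the comparison is literal-vs-literal and never true

Fix: Remove the quotes around the column name (or use double quotes for an identifier)

Corrected query:
SELECT id, name, category FROM products WHERE category = 'Furniture'

Result:
id | name     | category 
---+----------+----------
3  | Sofa     | Furniture
5  | Stool    | Furniture
8  | Bookcase | Furniture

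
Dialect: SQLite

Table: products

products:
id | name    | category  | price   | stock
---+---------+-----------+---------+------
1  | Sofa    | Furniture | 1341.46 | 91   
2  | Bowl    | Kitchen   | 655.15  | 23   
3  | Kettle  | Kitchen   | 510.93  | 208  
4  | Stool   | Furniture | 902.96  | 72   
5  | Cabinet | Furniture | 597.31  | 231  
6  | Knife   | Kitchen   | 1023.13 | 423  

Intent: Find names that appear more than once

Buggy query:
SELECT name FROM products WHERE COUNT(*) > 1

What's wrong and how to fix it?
Bug: WHERE can't reference COUNT(*); aggregates are computed after WHERE

Fix: Group first, then use HAVING for the count condition

Corrected query:
SELECT name FROM products GROUP BY name HAVING COUNT(*) > 1

Result:
(no rows)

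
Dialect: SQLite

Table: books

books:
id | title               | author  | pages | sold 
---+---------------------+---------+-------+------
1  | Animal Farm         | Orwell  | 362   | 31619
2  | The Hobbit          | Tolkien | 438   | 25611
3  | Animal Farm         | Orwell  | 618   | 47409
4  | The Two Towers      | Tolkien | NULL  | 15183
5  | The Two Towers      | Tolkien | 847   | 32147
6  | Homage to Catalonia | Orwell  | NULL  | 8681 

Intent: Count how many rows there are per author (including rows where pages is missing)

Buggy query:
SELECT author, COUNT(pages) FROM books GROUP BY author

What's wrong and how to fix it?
Bug: COUNT(column) counts non-NULL values only; rows with NULL pages aren't counted

Fix: Replace COUNT(pages) with COUNT(*)

Corrected query:
SELECT author, COUNT(*) FROM books GROUP BY author

Result:
author  | COUNT(*)
--------+---------
Orwell  | 3       
Tolkien | 3       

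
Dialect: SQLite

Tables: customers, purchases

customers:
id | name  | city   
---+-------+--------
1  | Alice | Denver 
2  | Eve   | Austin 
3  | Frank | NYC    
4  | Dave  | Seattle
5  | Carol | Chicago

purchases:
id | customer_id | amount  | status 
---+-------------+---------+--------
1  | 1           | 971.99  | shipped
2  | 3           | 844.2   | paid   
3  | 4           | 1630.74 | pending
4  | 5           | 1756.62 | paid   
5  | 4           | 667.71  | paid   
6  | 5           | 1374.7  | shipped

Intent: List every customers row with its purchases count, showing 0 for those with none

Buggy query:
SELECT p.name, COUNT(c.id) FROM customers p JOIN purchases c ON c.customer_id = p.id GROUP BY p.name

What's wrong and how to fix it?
Bug: An inner join excludes parents with zero children

Fix: Switch to LEFT JOIN to retain unmatched parent rows

Corrected query:
SELECT p.name, COUNT(c.id) FROM customers p LEFT JOIN purchases c ON c.customer_id = p.id GROUP BY p.name

Result:
name  | COUNT(c.id)
------+------------
Alice | 1          
Carol | 2          
Dave  | 2          
Eve   | 0          
Frank | 1          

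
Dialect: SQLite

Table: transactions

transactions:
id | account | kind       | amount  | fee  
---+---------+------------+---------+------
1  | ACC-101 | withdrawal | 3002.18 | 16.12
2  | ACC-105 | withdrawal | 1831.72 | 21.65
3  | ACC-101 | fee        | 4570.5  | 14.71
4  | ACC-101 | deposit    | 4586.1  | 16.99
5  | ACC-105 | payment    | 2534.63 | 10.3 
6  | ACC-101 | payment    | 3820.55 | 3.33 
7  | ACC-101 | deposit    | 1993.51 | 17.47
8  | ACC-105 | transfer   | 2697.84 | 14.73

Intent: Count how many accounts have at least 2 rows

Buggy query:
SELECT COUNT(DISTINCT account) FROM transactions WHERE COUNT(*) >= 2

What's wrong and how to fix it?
Bug: COUNT(*) cannot appear in WHERE; the per-group count doesn't exist yet

Fix: Use a subquery that GROUPs and filters with HAVING, then count its rows

Corrected query:
SELECT COUNT(*) FROM (SELECT account FROM transactions GROUP BY account HAVING COUNT(*) >= 2)

Result:
COUNT(*)
--------
2       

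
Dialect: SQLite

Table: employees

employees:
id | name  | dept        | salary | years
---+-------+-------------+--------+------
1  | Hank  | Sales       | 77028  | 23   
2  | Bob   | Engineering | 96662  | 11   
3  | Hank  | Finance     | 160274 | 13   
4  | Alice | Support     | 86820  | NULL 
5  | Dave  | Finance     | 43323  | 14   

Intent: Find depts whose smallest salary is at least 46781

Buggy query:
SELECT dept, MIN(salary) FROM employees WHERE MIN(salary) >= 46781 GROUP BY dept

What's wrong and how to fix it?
Bug: MIN() in WHERE is a misuse of aggregate

Fix: Replace WHERE with HAVING after the GROUP BY

Corrected query:
SELECT dept, MIN(salary) FROM employees GROUP BY dept HAVING MIN(salary) >= 46781

Result:
dept        | MIN(salary)
------------+------------
Engineering | 96662      
Sales       | 77028      
Support     | 86820      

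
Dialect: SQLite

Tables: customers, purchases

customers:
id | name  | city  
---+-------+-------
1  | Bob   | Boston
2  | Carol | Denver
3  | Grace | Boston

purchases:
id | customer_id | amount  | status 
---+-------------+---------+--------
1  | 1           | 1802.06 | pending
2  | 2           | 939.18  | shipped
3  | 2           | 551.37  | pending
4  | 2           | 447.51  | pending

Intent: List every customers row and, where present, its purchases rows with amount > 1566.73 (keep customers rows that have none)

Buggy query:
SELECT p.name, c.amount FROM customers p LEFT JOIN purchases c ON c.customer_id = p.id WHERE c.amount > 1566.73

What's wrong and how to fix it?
Bug: A WHERE condition on the right-hand table after LEFT JOIN drops unmatched parents

Fix: Put 'c.amount > 1566.73' in the JOIN's ON clause instead of WHERE

Corrected query:
SELECT p.name, c.amount FROM customers p LEFT JOIN purchases c ON c.customer_id = p.id AND c.amount > 1566.73

Result:
name  | amount 
------+--------
Bob   | 1802.06
Carol | NULL   
Grace | NULL   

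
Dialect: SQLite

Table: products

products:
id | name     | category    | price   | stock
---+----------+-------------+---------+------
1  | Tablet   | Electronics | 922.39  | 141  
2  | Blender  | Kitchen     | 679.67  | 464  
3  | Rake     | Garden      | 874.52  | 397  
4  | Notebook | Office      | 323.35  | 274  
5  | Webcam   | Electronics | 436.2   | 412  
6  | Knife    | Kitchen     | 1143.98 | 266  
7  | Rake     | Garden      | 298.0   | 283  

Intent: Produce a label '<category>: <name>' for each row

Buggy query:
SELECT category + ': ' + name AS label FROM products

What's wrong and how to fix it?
Bug: '+' is numeric addition; on text columns SQLite converts them to 0 instead of concatenating

Fix: Use the || operator for string concatenation

Corrected query:
SELECT category || ': ' || name AS label FROM products

Result:
label              
-------------------
Electronics: Tablet
Kitchen: Blender   
Garden: Rake       
Office: Notebook   
Electronics: Webcam
Kitchen: Knife     
Garden: Rake       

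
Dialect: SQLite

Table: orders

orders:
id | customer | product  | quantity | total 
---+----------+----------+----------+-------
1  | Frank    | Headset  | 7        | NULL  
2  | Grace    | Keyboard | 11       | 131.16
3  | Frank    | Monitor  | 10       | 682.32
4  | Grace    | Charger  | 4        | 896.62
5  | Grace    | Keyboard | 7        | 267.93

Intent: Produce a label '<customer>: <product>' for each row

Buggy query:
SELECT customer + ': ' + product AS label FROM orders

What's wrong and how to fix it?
Bug: '+' is numeric addition; on text columns SQLite converts them to 0 instead of concatenating

Fix: Replace + with || to concatenate text

Corrected query:
SELECT customer || ': ' || product AS label FROM orders

Result:
label          
---------------
Frank: Headset 
Grace: Keyboard
Frank: Monitor 
Grace: Charger 
Grace: Keyboard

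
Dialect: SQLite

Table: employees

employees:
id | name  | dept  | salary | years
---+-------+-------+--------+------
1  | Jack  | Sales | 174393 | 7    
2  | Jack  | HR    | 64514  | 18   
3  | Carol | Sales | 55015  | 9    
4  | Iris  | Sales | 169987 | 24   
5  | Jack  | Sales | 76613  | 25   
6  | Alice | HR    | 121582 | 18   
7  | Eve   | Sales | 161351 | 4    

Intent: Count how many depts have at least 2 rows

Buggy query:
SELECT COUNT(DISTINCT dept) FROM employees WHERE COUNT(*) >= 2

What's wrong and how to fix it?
Bug: WHERE filters individual rows, not groups, so a group-level COUNT is invalid there

Fix: Group first with HAVING COUNT(*) >= 2, then COUNT the resulting groups

Corrected query:
SELECT COUNT(*) FROM (SELECT dept FROM employees GROUP BY dept HAVING COUNT(*) >= 2)

Result:
COUNT(*)
--------
2       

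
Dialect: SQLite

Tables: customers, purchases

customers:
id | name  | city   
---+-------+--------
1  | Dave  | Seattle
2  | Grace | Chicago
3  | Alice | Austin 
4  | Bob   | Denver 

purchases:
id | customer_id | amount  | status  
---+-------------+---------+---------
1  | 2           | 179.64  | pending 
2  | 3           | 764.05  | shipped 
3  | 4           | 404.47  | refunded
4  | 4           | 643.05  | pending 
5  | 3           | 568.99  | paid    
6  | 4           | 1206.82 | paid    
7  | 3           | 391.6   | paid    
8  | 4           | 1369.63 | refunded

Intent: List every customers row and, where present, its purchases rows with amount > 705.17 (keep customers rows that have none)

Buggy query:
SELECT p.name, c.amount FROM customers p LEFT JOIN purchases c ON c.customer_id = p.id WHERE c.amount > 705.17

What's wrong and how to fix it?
Bug: A WHERE condition on the right-hand table after LEFT JOIN drops unmatched parents

Fix: Move the right-table condition into the ON clause so unmatched parents are kept

Corrected query:
SELECT p.name, c.amount FROM customers p LEFT JOIN purchases c ON c.customer_id = p.id AND c.amount > 705.17

Result:
name  | amount 
------+--------
Dave  | NULL   
Grace | NULL   
Alice | 764.05 
Bob   | 1206.82
Bob   | 1369.63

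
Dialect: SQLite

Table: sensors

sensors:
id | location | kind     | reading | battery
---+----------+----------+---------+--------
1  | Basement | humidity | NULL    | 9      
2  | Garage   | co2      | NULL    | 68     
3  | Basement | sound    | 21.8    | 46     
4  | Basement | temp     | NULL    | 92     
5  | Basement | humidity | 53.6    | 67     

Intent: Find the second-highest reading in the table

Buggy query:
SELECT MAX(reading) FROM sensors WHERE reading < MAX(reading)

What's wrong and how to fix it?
Bug: MAX(reading) on the right of the comparison is an aggregate-in-WHERE error

Fix: Put the inner MAX in a scalar subquery

Corrected query:
SELECT MAX(reading) FROM sensors WHERE reading < (SELECT MAX(reading) FROM sensors)

Result:
MAX(reading)
------------
21.8        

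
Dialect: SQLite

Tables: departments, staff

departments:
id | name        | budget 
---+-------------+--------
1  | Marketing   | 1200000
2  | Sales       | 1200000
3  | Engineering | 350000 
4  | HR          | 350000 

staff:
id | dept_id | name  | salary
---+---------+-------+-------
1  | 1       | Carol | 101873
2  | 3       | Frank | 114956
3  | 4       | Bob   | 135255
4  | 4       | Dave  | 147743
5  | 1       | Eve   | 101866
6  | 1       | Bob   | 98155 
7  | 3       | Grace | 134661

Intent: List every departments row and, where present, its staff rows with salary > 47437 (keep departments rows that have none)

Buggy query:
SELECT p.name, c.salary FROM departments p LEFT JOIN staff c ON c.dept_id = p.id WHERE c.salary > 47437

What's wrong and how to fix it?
Bug: Filtering c.salary in WHERE discards the NULL rows produced by LEFT JOIN, turning it into an inner join

Fix: Put 'c.salary > 47437' in the JOIN's ON clause instead of WHERE

Corrected query:
SELECT p.name, c.salary FROM departments p LEFT JOIN staff c ON c.dept_id = p.id AND c.salary > 47437

Result:
name        | salary
------------+-------
Marketing   | 98155 
Marketing   | 101866
Marketing   | 101873
Sales       | NULL  
Engineering | 114956
Engineering | 134661
HR          | 135255
HR          | 147743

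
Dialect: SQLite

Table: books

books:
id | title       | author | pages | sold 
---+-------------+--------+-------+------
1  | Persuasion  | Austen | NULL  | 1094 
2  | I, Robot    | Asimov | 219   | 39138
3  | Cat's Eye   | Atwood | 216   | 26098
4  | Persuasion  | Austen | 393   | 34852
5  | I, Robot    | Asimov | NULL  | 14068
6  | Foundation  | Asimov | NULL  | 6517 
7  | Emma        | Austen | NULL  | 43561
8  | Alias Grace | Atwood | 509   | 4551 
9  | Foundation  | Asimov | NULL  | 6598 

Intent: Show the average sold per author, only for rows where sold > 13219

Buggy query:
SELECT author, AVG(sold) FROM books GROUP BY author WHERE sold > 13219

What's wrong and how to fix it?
Bug: Row-level WHERE must come before GROUP BY in the clause order

Fix: Place WHERE between FROM and GROUP BY

Corrected query:
SELECT author, AVG(sold) FROM books WHERE sold > 13219 GROUP BY author

Result:
author | AVG(sold)
-------+----------
Asimov | 26603    
Atwood | 26098    
Austen | 39206.5  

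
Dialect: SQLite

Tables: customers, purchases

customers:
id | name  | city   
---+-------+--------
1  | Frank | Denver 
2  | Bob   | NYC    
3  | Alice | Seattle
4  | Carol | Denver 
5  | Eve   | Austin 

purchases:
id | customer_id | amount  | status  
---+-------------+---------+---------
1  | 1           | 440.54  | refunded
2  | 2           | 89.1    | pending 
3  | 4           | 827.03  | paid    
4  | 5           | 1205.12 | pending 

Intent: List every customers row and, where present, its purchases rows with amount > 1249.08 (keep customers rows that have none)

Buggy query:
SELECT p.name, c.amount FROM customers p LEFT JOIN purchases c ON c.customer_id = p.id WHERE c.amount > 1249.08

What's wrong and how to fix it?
Bug: A WHERE condition on the right-hand table after LEFT JOIN drops unmatched parents

Fix: Put 'c.amount > 1249.08' in the JOIN's ON clause instead of WHERE

Corrected query:
SELECT p.name, c.amount FROM customers p LEFT JOIN purchases c ON c.customer_id = p.id AND c.amount > 1249.08

Result:
name  | amount
------+-------
Frank | NULL  
Bob   | NULL  
Alice | NULL  
Carol | NULL  
Eve   | NULL  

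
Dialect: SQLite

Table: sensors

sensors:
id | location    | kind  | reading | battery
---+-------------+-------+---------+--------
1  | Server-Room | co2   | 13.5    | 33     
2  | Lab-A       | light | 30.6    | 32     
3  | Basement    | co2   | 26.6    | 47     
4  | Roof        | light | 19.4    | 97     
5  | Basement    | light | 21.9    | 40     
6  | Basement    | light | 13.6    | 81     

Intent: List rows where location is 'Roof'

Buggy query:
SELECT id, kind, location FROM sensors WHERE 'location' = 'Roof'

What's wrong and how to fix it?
Bug: 'location' in single quotes is a string literal, not the column; the comparison is literal-vs-literal and never true

Fix: Reference the column as location without single quotes

Corrected query:
SELECT id, kind, location FROM sensors WHERE location = 'Roof'

Result:
id | kind  | location
---+-------+---------
4  | light | Roof    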